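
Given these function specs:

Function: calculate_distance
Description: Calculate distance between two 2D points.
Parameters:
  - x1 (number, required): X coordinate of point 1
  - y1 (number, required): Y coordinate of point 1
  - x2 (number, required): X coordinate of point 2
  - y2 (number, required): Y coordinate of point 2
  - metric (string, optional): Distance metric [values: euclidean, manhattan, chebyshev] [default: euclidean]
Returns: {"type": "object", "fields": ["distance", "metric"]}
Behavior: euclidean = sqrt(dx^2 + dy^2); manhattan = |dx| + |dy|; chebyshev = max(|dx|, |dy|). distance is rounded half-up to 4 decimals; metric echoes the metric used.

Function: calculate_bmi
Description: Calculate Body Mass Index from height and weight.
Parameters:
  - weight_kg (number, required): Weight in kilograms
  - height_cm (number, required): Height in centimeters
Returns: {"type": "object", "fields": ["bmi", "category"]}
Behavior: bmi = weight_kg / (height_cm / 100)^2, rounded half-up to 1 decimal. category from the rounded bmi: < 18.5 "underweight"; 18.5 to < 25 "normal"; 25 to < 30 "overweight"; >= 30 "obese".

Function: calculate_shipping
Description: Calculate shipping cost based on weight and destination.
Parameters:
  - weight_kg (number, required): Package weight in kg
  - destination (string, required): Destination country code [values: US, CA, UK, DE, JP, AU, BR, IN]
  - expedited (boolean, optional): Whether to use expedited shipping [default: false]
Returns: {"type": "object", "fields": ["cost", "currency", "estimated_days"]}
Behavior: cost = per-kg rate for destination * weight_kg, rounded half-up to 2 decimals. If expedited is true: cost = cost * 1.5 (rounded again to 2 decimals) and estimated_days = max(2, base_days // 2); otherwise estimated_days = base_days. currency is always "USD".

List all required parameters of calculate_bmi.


Parameters of calculate_bmi and their required/optional flag:
  weight_kg: required
  height_cm: required
height_cm, weight_kg


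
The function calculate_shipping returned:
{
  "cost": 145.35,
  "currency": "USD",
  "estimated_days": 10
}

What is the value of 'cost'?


145.35


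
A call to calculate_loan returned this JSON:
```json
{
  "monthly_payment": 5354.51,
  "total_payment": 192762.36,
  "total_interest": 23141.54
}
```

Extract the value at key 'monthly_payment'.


5354.51


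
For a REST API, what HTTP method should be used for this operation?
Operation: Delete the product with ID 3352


GET = read, POST = create, PUT = update/replace, DELETE = remove
This operation is a removal.
DELETE


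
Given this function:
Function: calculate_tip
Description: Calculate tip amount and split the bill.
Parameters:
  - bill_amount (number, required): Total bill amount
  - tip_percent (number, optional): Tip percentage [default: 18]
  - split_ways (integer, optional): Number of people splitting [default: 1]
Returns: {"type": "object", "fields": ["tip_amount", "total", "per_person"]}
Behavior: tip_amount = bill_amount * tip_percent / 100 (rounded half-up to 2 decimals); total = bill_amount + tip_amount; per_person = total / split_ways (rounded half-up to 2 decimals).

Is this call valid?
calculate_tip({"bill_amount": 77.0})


Checking all required parameters present and types match... All valid.
Valid


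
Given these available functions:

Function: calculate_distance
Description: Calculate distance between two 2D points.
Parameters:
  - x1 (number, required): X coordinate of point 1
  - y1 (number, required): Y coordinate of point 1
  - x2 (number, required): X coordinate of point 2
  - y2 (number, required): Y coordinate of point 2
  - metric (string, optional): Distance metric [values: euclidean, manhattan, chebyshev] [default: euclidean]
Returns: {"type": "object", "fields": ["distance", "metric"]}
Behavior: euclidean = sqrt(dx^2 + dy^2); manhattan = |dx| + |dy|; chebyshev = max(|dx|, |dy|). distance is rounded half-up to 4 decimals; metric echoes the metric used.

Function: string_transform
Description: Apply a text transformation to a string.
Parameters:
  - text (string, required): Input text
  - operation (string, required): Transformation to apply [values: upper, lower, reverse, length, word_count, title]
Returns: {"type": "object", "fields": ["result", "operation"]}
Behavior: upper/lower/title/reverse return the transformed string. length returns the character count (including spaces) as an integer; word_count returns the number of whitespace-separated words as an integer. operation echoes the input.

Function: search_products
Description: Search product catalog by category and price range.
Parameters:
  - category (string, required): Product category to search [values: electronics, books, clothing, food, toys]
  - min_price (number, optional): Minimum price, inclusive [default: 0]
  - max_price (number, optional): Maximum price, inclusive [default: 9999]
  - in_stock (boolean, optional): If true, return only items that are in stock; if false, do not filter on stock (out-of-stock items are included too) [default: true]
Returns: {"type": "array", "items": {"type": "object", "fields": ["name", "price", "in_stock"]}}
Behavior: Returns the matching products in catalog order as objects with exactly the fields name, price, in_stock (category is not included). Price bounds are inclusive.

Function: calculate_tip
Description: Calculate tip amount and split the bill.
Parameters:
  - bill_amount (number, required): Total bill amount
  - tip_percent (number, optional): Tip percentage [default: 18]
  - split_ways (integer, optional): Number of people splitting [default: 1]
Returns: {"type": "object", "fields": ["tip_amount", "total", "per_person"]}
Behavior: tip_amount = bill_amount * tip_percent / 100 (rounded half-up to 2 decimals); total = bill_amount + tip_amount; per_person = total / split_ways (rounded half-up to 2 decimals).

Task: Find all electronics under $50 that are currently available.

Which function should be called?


The task needs a function whose description is: Search product catalog by category and price range.
search_products


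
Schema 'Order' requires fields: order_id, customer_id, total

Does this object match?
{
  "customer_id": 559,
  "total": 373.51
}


Checking required fields...
Missing: order_id
Invalid - missing required field 'order_id'


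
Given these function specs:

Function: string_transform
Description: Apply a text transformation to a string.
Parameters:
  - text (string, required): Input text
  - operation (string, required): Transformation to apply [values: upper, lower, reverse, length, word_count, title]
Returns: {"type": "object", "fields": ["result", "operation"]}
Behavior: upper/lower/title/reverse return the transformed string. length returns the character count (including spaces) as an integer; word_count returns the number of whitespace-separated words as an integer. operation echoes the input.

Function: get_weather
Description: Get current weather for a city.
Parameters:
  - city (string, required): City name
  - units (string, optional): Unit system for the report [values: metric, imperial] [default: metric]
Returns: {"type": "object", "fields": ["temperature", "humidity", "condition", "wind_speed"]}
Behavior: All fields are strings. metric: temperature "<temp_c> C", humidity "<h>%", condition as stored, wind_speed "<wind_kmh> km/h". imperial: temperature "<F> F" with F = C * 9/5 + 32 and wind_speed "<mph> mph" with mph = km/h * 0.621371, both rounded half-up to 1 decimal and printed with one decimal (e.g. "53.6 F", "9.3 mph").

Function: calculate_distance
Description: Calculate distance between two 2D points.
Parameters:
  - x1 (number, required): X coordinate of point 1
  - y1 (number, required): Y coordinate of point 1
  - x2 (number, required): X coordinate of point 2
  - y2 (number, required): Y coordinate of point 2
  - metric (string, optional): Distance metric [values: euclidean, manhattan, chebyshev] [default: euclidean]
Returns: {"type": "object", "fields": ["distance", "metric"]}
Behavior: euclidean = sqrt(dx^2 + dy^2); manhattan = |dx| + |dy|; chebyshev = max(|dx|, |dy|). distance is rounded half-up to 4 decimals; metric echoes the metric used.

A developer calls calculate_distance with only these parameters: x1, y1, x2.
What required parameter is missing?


Required parameters: x1, y1, x2, y2
Provided: x1, y1, x2
Missing: y2
y2


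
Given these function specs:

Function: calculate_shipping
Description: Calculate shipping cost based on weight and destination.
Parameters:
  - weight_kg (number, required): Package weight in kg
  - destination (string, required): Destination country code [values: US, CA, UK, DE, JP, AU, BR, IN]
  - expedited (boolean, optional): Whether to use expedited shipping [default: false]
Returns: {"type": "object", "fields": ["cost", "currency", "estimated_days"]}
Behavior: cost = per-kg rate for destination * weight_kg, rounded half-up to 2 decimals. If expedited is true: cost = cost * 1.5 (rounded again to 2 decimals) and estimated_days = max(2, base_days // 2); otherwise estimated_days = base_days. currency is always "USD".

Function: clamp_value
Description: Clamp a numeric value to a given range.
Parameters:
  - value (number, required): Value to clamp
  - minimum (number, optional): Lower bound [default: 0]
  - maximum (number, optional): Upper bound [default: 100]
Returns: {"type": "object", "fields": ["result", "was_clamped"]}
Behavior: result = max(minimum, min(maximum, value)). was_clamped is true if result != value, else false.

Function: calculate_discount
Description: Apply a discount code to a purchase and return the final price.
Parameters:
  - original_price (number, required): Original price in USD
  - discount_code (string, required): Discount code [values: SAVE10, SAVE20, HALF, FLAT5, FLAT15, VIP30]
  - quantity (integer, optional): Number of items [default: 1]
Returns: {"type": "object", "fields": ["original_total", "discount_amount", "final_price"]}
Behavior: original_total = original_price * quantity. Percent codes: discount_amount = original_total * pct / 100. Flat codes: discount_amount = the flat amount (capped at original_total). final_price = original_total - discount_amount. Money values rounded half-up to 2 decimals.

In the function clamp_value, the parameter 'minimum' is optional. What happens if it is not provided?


The clamp_value spec declares:
  - minimum (number, optional): Lower bound [default: 0]
It defaults to 0


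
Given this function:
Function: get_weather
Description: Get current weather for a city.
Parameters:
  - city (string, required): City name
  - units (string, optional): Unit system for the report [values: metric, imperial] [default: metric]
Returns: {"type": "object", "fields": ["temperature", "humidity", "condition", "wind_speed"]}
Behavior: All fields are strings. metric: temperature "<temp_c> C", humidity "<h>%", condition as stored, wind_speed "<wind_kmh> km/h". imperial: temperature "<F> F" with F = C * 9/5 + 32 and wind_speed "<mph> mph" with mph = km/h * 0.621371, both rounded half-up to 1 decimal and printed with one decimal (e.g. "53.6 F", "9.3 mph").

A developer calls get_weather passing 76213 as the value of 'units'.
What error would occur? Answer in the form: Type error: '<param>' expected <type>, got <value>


Spec: 'units' is declared as string; 76213 is an integer.
Type error: 'units' expected string, got 76213


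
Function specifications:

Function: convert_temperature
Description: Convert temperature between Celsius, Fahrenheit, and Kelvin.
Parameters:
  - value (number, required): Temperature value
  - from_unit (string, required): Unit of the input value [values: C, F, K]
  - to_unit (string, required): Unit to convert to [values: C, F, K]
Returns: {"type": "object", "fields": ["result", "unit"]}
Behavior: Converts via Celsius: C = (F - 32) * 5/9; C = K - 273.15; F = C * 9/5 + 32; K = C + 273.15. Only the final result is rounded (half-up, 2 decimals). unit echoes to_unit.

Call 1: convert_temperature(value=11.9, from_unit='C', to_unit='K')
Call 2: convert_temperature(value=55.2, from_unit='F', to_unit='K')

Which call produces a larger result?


Call 1:
  Input already in C: 11.9
  To K: 11.9 + 273.15 = 285.05
  Round to 2 decimals: 285.05
  -> 285.05 K
Call 2:
  To C: (55.2 - 32) * 5/9 = 12.888889
  To K: 12.888889 + 273.15 = 286.038889
  Round to 2 decimals: 286.04
  -> 286.04 K
Call 2 (286.04 K)


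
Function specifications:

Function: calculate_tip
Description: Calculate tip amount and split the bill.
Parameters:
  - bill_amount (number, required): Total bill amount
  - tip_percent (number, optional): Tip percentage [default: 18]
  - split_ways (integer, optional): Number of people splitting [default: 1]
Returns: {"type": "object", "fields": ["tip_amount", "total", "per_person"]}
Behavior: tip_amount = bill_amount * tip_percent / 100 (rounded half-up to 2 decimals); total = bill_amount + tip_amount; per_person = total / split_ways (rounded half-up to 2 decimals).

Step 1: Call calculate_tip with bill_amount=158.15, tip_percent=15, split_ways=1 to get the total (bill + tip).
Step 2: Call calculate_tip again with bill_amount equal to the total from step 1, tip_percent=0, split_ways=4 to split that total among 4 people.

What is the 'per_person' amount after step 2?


Step 1: calculate_tip(bill_amount=158.15, tip_percent=15, split_ways=1)
  tip_amount = 158.15 * 15/100 = 23.7225 -> 23.72
  total = 158.15 + 23.72 = 181.87
  per_person = 181.87 / 1 = 181.87 -> 181.87
  -> total = 181.87
Step 2: calculate_tip(bill_amount=181.87, tip_percent=0, split_ways=4)
  tip_amount = 181.87 * 0/100 = 0 -> 0.00
  total = 181.87 + 0.00 = 181.87
  per_person = 181.87 / 4 = 45.4675 -> 45.47
  -> per_person = 45.47
$45.47


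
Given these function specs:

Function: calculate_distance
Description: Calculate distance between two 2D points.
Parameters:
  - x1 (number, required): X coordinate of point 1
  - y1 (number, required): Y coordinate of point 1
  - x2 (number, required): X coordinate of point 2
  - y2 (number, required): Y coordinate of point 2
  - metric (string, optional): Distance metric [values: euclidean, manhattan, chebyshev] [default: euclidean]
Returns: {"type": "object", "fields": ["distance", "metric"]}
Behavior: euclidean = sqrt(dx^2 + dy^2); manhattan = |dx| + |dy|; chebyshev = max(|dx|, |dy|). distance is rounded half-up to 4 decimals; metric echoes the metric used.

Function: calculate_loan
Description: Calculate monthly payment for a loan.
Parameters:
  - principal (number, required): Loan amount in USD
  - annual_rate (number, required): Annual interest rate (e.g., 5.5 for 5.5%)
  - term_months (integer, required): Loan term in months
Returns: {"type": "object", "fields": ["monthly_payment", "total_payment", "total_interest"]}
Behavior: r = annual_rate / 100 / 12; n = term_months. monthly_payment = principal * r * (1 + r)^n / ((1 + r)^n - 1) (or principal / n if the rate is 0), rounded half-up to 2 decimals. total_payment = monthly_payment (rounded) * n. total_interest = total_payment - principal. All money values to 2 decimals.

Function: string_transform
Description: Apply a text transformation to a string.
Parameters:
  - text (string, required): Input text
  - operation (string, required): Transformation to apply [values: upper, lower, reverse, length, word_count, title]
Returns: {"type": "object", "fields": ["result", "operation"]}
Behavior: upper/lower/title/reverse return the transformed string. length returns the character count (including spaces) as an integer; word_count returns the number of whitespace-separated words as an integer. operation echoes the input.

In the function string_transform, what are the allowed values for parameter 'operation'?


The string_transform spec declares:
  - operation (string, required): Transformation to apply [values: upper, lower, reverse, length, word_count, title]
Allowed values:
upper, lower, reverse, length, word_count, title


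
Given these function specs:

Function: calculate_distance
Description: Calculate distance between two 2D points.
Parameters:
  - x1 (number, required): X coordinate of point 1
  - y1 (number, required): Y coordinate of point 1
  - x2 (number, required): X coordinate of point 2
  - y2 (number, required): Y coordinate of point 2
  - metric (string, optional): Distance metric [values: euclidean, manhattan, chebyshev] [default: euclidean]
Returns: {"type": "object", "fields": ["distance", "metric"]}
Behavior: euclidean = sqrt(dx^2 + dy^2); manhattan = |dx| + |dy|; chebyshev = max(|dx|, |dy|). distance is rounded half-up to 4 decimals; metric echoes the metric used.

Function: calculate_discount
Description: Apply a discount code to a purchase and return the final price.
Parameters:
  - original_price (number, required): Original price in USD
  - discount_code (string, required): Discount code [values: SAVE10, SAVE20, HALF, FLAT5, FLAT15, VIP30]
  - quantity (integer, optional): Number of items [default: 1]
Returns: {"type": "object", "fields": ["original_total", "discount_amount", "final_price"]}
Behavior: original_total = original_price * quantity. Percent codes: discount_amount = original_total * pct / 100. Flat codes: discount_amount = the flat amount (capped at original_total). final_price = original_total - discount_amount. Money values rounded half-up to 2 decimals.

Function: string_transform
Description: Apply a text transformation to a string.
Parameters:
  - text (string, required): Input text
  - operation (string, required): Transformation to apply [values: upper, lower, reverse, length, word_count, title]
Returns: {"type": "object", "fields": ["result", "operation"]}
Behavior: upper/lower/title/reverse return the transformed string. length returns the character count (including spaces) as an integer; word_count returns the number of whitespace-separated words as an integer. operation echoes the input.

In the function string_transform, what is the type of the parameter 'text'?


The string_transform spec declares:
  - text (string, required): Input text
Type:
string


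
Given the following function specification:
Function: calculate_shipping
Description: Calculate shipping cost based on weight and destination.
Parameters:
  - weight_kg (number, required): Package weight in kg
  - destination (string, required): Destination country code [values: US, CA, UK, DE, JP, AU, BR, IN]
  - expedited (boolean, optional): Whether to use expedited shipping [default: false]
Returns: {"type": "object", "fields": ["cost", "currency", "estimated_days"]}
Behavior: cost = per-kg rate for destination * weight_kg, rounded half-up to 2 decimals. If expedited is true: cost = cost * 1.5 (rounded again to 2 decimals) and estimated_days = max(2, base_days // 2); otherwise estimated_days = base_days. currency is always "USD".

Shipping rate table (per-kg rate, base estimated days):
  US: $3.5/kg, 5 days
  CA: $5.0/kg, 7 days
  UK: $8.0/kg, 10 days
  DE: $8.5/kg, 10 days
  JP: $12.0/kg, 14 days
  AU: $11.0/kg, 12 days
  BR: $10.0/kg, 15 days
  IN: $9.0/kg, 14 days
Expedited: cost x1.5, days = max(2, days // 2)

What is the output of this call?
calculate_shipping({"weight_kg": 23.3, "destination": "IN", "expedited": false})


Rate for IN: $9.0/kg, base 14 days
cost = 9.0 * 23.3 = 209.7 -> 209.70
expedited not set/false: estimated_days = 14
Output:
{"cost": 209.7, "currency": "USD", "estimated_days": 14}


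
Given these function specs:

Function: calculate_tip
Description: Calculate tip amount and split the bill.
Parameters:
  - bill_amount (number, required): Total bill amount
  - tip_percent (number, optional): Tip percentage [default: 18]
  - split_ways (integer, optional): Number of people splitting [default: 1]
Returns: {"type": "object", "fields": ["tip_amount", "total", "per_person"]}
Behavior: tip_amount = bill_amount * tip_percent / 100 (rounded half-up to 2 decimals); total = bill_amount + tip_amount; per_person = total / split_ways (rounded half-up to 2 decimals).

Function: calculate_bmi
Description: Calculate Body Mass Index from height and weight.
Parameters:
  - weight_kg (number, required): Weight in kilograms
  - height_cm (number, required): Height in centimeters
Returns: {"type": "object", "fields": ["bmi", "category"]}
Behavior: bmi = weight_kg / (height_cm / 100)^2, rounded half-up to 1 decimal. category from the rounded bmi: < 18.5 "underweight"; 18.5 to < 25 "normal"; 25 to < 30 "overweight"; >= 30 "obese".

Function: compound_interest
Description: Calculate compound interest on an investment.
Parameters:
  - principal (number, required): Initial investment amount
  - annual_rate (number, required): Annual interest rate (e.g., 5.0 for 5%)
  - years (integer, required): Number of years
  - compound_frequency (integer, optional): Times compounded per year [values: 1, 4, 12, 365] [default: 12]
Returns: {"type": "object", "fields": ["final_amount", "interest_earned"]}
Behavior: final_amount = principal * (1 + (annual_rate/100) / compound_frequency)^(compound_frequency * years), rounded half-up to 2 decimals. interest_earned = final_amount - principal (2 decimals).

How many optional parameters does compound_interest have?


Parameters of compound_interest: principal (required), annual_rate (required), years (required), compound_frequency (optional)
Optional count:
1


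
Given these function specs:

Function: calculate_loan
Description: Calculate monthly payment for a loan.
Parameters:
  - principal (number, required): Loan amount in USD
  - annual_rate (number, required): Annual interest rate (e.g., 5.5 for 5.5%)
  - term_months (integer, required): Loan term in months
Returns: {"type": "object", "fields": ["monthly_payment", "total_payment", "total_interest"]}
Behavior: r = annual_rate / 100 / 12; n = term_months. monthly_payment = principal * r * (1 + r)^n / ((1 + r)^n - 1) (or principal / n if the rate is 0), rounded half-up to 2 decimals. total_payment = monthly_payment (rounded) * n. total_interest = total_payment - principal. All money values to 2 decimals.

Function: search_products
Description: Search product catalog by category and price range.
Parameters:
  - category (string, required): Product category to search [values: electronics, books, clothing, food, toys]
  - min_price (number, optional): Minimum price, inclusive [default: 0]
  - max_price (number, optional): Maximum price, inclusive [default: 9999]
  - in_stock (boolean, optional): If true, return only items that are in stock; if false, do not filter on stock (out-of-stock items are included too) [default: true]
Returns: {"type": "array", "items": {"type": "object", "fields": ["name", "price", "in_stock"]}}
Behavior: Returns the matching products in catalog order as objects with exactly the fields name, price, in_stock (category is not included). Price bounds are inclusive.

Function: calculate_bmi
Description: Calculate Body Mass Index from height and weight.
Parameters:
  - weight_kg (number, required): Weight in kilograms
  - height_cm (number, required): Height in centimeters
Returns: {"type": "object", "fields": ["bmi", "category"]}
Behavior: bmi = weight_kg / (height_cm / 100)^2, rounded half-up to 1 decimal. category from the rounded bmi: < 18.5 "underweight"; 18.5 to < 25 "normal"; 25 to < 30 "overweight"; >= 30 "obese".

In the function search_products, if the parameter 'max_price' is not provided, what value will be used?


The search_products spec declares:
  - max_price (number, optional): Maximum price, inclusive [default: 9999]
Default:
9999


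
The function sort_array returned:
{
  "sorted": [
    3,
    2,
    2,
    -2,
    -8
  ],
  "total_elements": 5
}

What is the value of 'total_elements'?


5


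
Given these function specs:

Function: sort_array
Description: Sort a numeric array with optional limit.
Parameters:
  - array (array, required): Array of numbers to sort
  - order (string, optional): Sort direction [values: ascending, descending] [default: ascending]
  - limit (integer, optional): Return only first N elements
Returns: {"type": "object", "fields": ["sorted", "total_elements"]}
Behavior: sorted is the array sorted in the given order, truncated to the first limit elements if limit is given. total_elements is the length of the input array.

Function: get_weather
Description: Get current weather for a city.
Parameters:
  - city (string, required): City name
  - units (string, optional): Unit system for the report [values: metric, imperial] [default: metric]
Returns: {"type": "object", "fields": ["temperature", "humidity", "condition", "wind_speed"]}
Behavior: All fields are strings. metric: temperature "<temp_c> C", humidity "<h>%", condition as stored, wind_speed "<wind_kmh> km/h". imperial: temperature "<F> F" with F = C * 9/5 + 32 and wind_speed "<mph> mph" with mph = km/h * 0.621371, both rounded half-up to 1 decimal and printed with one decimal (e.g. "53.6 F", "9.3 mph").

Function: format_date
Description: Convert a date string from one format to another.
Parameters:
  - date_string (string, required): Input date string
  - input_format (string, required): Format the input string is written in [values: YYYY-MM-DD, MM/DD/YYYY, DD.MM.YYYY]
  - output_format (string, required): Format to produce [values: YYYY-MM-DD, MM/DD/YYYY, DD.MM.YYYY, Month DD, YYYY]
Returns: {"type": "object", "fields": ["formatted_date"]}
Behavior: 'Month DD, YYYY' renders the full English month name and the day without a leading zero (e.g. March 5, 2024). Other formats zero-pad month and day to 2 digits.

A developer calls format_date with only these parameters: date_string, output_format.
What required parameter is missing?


Required parameters: date_string, input_format, output_format
Provided: date_string, output_format
Missing: input_format
input_format


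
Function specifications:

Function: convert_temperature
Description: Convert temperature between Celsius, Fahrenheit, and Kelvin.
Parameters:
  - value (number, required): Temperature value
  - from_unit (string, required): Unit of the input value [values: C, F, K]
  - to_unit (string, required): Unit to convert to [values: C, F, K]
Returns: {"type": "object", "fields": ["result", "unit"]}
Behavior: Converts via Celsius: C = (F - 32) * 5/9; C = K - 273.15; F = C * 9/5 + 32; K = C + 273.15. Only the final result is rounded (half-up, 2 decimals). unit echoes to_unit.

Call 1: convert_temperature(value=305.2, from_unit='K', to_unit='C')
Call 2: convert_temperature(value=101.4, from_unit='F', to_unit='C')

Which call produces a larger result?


Call 1:
  To C: 305.2 - 273.15 = 32.05
  Target is C: 32.05
  Round to 2 decimals: 32.05
  -> 32.05 C
Call 2:
  To C: (101.4 - 32) * 5/9 = 38.555556
  Target is C: 38.555556
  Round to 2 decimals: 38.56
  -> 38.56 C
Call 2 (38.56 C)


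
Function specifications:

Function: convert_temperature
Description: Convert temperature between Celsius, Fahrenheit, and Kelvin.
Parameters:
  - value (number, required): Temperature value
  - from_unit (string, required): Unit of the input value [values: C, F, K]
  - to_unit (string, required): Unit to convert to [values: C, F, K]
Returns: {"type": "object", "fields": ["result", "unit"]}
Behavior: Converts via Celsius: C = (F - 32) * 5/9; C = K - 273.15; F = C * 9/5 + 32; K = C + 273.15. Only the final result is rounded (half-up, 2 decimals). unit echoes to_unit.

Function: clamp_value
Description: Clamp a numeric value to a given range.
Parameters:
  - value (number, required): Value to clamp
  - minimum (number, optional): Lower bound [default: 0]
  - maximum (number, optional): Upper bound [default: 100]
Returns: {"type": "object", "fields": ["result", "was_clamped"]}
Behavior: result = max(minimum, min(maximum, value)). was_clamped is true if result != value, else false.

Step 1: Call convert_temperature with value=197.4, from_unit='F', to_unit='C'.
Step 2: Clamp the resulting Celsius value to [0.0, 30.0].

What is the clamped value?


Step 1: convert_temperature(value=197.4, from_unit=F, to_unit=C)
  To C: (197.4 - 32) * 5/9 = 91.888889
  Target is C: 91.888889
  Round to 2 decimals: 91.89
  -> result = 91.89 C
Step 2: clamp_value(value=91.89, minimum=0.0, maximum=30.0)
  result = max(0.0, min(30.0, 91.89)) = max(0.0, 30.0) = 30.0
  was_clamped = (30.0 != 91.89) = true
  -> result = 30.0
30.0


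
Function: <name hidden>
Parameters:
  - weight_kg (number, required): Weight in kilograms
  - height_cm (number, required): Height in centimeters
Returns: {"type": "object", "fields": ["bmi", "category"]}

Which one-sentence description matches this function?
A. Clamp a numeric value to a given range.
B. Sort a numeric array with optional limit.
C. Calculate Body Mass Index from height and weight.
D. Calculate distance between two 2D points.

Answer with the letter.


Parameters weight_kg, height_cm and return ["bmi", "category"] fit: Calculate Body Mass Index from height and weight.
C


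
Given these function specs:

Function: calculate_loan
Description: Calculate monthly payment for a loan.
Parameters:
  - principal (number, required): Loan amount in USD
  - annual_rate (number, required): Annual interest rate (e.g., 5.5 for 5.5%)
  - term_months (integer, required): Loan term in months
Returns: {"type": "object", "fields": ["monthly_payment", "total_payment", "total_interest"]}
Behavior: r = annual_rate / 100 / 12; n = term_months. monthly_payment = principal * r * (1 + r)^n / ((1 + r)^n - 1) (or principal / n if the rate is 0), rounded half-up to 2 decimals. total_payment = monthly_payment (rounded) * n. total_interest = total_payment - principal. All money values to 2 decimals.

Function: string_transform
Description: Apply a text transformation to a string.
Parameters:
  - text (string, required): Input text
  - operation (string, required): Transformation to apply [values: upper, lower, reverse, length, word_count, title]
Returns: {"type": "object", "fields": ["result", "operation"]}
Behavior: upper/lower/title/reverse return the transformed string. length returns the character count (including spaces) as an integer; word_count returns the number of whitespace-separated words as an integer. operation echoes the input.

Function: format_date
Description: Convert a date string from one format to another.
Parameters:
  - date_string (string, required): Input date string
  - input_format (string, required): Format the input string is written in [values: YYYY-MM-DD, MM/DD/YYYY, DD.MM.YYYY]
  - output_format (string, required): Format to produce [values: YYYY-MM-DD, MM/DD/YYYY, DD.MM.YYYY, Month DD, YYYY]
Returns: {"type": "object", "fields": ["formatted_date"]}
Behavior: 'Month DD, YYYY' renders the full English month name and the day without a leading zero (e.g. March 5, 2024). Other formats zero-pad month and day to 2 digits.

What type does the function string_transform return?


The string_transform spec declares Returns: {"type": "object", "fields": ["result", "operation"]}
Type:
object


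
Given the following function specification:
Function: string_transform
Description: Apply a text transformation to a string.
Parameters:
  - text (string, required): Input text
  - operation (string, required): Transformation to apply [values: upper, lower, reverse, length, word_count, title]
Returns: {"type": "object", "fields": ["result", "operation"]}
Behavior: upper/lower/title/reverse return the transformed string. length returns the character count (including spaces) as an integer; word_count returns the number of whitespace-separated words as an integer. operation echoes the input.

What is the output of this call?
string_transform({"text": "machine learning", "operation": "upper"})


upper('machine learning') = 'MACHINE LEARNING'
Output:
{"result": "MACHINE LEARNING", "operation": "upper"}


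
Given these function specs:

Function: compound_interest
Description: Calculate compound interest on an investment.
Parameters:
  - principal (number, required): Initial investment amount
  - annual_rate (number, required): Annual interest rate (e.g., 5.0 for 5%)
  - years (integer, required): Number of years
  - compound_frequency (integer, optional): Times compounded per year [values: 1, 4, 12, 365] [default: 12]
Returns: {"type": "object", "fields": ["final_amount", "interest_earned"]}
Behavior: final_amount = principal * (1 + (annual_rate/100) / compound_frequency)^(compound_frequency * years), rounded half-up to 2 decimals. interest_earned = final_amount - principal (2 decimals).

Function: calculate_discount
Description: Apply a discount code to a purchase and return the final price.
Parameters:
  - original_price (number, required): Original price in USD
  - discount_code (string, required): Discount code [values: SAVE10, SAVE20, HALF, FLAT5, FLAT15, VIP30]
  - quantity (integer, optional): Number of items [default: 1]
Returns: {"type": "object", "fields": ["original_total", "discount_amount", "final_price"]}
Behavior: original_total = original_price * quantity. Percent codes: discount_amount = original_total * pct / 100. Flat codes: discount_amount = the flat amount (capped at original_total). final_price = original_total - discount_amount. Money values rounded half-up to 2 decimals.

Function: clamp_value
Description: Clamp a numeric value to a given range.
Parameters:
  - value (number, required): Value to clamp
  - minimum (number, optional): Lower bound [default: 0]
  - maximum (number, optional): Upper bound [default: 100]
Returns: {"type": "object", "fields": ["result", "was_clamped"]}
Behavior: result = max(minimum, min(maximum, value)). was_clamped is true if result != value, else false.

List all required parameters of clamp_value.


Parameters of clamp_value and their required/optional flag:
  value: required
  minimum: optional
  maximum: optional
value


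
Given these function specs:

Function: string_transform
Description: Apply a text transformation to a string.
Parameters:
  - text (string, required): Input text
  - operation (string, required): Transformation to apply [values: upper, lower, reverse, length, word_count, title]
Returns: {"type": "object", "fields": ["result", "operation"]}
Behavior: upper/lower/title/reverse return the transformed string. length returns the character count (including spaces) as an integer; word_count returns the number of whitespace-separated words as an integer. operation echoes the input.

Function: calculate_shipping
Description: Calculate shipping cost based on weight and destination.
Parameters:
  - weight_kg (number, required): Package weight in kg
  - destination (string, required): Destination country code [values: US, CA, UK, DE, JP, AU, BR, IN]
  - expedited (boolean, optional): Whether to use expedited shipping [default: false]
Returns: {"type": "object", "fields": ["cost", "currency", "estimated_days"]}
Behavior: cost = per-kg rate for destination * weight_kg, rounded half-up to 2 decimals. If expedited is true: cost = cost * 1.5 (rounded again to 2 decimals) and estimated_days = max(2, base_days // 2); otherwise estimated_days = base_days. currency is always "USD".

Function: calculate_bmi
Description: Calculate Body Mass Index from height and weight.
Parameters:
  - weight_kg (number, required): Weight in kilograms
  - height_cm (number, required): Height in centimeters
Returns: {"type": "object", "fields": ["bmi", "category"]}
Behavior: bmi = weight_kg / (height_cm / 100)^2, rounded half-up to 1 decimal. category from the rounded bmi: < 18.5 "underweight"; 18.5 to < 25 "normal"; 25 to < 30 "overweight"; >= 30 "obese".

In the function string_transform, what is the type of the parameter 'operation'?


The string_transform spec declares:
  - operation (string, required): Transformation to apply [values: upper, lower, reverse, length, word_count, title]
Type:
string


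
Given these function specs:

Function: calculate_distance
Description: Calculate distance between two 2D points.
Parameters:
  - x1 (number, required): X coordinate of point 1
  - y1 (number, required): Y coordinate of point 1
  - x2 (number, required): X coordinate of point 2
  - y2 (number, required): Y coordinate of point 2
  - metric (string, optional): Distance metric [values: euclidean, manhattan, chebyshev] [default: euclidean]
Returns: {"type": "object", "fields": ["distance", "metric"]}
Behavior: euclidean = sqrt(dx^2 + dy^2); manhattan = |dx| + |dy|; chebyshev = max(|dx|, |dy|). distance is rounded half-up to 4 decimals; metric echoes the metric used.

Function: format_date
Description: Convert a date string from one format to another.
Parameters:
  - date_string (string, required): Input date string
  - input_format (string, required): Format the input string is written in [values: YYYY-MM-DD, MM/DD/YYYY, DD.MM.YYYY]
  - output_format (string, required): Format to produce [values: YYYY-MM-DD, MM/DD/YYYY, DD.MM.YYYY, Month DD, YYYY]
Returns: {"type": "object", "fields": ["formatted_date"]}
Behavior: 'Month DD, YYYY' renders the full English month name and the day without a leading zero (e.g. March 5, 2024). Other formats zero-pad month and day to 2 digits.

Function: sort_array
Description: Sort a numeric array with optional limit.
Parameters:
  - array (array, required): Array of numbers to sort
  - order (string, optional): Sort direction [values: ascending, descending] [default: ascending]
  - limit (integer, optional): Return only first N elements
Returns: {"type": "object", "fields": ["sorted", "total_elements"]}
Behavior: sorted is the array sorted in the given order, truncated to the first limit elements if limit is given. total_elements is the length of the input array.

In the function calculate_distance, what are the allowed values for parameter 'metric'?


The calculate_distance spec declares:
  - metric (string, optional): Distance metric [values: euclidean, manhattan, chebyshev] [default: euclidean]
Allowed values:
euclidean, manhattan, chebyshev


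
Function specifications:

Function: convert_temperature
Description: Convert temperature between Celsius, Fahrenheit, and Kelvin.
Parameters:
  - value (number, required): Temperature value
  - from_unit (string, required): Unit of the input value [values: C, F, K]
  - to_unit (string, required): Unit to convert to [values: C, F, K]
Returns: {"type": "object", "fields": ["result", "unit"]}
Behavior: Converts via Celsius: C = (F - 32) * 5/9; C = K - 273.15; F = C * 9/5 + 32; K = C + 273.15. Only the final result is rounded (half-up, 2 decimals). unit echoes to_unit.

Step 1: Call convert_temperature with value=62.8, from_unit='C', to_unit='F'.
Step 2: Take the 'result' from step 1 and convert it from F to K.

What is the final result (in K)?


Step 1: convert_temperature(value=62.8, from_unit=C, to_unit=F)
  Input already in C: 62.8
  To F: 62.8 * 9/5 + 32 = 145.04
  Round to 2 decimals: 145.04
  -> result = 145.04 F
Step 2: convert_temperature(value=145.04, from_unit=F, to_unit=K)
  To C: (145.04 - 32) * 5/9 = 62.8
  To K: 62.8 + 273.15 = 335.95
  Round to 2 decimals: 335.95
  -> result = 335.95 K
335.95 K


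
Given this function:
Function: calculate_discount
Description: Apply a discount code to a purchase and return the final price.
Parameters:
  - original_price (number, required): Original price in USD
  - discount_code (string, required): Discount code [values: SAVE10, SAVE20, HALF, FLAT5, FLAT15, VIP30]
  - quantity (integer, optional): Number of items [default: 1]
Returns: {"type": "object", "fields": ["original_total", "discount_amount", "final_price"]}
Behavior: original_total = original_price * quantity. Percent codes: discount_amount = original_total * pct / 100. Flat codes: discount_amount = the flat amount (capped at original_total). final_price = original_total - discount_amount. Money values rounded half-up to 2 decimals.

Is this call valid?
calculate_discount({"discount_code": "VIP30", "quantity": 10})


Checking required parameters...
Missing required parameter: original_price
Invalid - missing required parameter 'original_price'


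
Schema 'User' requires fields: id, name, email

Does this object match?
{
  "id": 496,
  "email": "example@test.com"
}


Checking required fields...
Missing: name
Invalid - missing required field 'name'


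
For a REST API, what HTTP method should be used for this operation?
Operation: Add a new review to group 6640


GET = read, POST = create, PUT = update/replace, DELETE = remove
This operation is a create.
POST


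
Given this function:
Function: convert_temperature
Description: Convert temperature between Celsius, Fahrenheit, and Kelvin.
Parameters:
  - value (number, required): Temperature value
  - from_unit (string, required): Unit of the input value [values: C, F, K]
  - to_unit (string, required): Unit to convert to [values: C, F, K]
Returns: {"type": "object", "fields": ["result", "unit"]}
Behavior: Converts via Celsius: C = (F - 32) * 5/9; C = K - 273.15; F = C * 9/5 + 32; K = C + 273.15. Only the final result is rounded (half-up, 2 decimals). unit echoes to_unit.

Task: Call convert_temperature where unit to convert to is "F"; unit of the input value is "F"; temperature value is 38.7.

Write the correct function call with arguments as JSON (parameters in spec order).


Mapping each described value to its parameter name:
  'Unit to convert to' -> to_unit = "F"
  'Unit of the input value' -> from_unit = "F"
  'Temperature value' -> value = 38.7
convert_temperature({"value": 38.7, "from_unit": "F", "to_unit": "F"})
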